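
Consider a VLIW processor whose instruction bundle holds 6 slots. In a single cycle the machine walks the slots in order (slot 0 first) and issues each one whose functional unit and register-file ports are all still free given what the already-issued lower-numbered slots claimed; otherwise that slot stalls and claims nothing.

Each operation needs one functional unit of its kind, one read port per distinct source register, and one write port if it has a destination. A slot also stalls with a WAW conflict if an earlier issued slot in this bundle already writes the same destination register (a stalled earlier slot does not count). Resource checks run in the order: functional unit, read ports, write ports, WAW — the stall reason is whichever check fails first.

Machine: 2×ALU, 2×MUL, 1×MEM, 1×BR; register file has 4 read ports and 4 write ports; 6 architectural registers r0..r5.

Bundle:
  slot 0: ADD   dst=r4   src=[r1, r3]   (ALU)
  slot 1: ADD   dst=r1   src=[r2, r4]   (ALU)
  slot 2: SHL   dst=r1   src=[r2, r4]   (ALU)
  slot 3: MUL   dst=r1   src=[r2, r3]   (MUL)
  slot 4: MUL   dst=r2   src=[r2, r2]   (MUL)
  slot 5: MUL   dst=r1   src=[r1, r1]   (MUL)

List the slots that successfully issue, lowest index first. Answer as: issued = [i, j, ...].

#0 ALU src=r1,r3 dispatched  <A:1 Mu:2 Ld:1 B:1 rd:2 wr:3>
#1 ALU src=r2,r4 dispatched  <A:0 Mu:2 Ld:1 B:1 rd:0 wr:2>
#2 ALU src=r2,r4 held:FU  <A:0 Mu:2 Ld:1 B:1 rd:0 wr:2>
#3 MUL src=r2,r3 held:RD_PORT  <A:0 Mu:2 Ld:1 B:1 rd:0 wr:2>
#4 MUL src=r2,r2 held:RD_PORT  <A:0 Mu:2 Ld:1 B:1 rd:0 wr:2>
#5 MUL src=r1,r1 held:RD_PORT  <A:0 Mu:2 Ld:1 B:1 rd:0 wr:2>

issued = [0, 1]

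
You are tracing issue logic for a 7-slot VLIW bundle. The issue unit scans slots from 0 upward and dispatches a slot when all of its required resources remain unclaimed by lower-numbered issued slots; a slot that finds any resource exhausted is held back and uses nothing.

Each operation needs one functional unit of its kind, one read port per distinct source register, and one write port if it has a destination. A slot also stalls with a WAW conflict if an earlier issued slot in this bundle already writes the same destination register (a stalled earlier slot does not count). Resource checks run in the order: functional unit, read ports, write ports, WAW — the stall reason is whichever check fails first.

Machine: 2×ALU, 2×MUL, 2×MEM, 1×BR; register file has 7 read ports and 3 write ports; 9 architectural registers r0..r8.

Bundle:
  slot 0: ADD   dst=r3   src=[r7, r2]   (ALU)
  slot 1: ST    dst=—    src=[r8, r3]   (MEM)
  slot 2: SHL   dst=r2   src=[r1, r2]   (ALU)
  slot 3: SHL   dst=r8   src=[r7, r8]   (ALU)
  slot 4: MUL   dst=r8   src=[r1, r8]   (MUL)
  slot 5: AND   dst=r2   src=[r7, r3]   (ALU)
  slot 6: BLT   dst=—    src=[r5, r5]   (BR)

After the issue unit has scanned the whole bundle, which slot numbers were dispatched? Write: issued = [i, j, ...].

#0 ALU src=r7,r2 dispatched  <A:1 Mu:2 Ld:2 B:1 rd:5 wr:2>
#1 MEM src=r8,r3 dispatched  <A:1 Mu:2 Ld:1 B:1 rd:3 wr:2>
#2 ALU src=r1,r2 dispatched  <A:0 Mu:2 Ld:1 B:1 rd:1 wr:1>
#3 ALU src=r7,r8 held:FU  <A:0 Mu:2 Ld:1 B:1 rd:1 wr:1>
#4 MUL src=r1,r8 held:RD_PORT  <A:0 Mu:2 Ld:1 B:1 rd:1 wr:1>
#5 ALU src=r7,r3 held:FU  <A:0 Mu:2 Ld:1 B:1 rd:1 wr:1>
#6 BR src=r5,r5 dispatched  <A:0 Mu:2 Ld:1 B:0 rd:0 wr:1>

issued = [0, 1, 2, 6]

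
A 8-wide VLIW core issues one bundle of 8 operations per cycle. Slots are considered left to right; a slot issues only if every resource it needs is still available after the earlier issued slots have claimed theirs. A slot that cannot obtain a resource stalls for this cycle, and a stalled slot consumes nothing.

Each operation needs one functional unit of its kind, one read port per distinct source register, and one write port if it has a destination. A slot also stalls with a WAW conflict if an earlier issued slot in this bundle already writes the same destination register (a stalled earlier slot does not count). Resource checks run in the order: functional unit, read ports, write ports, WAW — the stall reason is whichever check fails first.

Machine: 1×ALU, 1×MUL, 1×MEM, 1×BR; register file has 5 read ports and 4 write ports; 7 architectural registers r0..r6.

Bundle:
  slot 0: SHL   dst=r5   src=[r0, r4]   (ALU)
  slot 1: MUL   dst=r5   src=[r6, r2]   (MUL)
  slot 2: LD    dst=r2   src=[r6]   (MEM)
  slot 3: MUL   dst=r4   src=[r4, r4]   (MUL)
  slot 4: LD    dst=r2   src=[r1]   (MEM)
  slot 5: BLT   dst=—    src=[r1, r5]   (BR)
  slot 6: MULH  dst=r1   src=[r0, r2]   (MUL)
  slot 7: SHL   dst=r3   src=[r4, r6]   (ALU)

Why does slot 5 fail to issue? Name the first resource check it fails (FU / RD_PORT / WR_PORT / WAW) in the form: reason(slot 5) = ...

(0) want 1×ALU +2rd +1wr — yes → AL0|MU1|ME1|BR1|rd3|wr3
(1) want 1×MUL +2rd +1wr — WAW → AL0|MU1|ME1|BR1|rd3|wr3
(2) want 1×MEM +1rd +1wr — yes → AL0|MU1|ME0|BR1|rd2|wr2
(3) want 1×MUL +1rd +1wr — yes → AL0|MU0|ME0|BR1|rd1|wr1
(4) want 1×MEM +1rd +1wr — FU → AL0|MU0|ME0|BR1|rd1|wr1
(5) want 1×BR +2rd +0wr — RD_PORT → AL0|MU0|ME0|BR1|rd1|wr1
(6) want 1×MUL +2rd +1wr — FU → AL0|MU0|ME0|BR1|rd1|wr1
(7) want 1×ALU +2rd +1wr — FU → AL0|MU0|ME0|BR1|rd1|wr1

reason(slot 5) = RD_PORT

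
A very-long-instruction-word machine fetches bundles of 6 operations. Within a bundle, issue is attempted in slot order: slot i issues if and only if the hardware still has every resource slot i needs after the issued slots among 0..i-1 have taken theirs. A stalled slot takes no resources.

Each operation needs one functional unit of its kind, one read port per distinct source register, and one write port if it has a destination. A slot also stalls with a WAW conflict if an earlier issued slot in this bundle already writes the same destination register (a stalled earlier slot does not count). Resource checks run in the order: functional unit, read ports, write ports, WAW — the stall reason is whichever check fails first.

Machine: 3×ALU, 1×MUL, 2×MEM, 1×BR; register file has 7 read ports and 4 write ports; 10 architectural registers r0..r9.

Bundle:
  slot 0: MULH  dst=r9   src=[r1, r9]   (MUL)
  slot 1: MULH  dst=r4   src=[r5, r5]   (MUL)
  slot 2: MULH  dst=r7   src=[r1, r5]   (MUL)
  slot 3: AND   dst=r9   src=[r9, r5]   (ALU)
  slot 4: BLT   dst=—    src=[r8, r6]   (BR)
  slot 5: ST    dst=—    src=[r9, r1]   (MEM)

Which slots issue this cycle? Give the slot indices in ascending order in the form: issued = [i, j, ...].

#0 MUL src=r1,r9 dispatched  <A:3 Mu:0 Ld:2 B:1 rd:5 wr:3>
#1 MUL src=r5,r5 held:FU  <A:3 Mu:0 Ld:2 B:1 rd:5 wr:3>
#2 MUL src=r1,r5 held:FU  <A:3 Mu:0 Ld:2 B:1 rd:5 wr:3>
#3 ALU src=r9,r5 held:WAW  <A:3 Mu:0 Ld:2 B:1 rd:5 wr:3>
#4 BR src=r8,r6 dispatched  <A:3 Mu:0 Ld:2 B:0 rd:3 wr:3>
#5 MEM src=r9,r1 dispatched  <A:3 Mu:0 Ld:1 B:0 rd:1 wr:3>

issued = [0, 4, 5]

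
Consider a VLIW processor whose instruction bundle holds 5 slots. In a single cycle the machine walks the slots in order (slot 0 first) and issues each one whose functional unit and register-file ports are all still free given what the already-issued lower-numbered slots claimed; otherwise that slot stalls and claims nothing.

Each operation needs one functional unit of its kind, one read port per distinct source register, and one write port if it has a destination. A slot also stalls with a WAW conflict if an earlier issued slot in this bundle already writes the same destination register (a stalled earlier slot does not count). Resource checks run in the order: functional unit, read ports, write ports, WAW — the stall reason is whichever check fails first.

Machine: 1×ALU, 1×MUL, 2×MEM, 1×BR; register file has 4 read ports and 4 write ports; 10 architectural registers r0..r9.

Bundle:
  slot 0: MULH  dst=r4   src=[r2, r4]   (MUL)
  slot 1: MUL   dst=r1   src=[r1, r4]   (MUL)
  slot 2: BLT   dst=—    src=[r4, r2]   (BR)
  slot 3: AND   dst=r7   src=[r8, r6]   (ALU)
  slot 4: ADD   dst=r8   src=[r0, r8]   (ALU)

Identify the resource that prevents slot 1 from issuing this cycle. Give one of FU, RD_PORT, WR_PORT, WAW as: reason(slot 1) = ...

reason(slot 1) = FU

#0 MUL src=r2,r4 dispatched  <A:1 Mu:0 Ld:2 B:1 rd:2 wr:3>
#1 MUL src=r1,r4 held:FU  <A:1 Mu:0 Ld:2 B:1 rd:2 wr:3>
#2 BR src=r4,r2 dispatched  <A:1 Mu:0 Ld:2 B:0 rd:0 wr:3>
#3 ALU src=r8,r6 held:RD_PORT  <A:1 Mu:0 Ld:2 B:0 rd:0 wr:3>
#4 ALU src=r0,r8 held:RD_PORT  <A:1 Mu:0 Ld:2 B:0 rd:0 wr:3>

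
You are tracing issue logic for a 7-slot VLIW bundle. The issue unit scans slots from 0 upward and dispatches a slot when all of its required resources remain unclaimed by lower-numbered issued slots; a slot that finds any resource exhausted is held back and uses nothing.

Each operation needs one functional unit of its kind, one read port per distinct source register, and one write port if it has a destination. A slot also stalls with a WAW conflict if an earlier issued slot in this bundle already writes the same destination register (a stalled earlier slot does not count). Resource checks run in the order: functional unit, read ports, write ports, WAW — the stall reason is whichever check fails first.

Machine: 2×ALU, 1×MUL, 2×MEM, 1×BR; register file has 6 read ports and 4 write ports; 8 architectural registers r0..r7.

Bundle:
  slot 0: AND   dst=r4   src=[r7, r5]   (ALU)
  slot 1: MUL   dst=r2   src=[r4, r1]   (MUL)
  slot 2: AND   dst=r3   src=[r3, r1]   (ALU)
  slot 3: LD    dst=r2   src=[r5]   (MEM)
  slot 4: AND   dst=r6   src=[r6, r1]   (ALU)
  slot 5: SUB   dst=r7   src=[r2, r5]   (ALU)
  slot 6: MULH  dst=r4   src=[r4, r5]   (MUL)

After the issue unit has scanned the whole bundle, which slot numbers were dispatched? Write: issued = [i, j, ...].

issued = [0, 1, 2]

(0) want 1×ALU +2rd +1wr — yes → AL1|MU1|ME2|BR1|rd4|wr3
(1) want 1×MUL +2rd +1wr — yes → AL1|MU0|ME2|BR1|rd2|wr2
(2) want 1×ALU +2rd +1wr — yes → AL0|MU0|ME2|BR1|rd0|wr1
(3) want 1×MEM +1rd +1wr — RD_PORT → AL0|MU0|ME2|BR1|rd0|wr1
(4) want 1×ALU +2rd +1wr — FU → AL0|MU0|ME2|BR1|rd0|wr1
(5) want 1×ALU +2rd +1wr — FU → AL0|MU0|ME2|BR1|rd0|wr1
(6) want 1×MUL +2rd +1wr — FU → AL0|MU0|ME2|BR1|rd0|wr1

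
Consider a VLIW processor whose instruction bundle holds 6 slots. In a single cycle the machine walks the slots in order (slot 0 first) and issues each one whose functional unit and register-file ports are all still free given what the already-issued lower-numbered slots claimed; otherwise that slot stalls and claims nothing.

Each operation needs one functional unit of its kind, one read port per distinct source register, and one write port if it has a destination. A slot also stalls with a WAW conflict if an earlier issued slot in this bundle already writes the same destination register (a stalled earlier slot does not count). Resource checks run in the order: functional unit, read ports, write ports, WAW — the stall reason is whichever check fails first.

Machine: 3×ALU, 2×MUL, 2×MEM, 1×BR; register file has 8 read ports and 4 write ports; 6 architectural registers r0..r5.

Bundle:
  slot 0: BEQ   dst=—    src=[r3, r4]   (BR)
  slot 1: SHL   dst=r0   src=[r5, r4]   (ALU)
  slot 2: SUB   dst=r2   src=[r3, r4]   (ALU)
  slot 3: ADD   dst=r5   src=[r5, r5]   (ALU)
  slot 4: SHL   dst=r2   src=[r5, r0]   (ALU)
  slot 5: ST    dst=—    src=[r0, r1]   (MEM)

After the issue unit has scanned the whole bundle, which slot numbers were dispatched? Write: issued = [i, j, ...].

(0) want 1×BR +2rd +0wr — yes → AL3|MU2|ME2|BR0|rd6|wr4
(1) want 1×ALU +2rd +1wr — yes → AL2|MU2|ME2|BR0|rd4|wr3
(2) want 1×ALU +2rd +1wr — yes → AL1|MU2|ME2|BR0|rd2|wr2
(3) want 1×ALU +1rd +1wr — yes → AL0|MU2|ME2|BR0|rd1|wr1
(4) want 1×ALU +2rd +1wr — FU → AL0|MU2|ME2|BR0|rd1|wr1
(5) want 1×MEM +2rd +0wr — RD_PORT → AL0|MU2|ME2|BR0|rd1|wr1

issued = [0, 1, 2, 3]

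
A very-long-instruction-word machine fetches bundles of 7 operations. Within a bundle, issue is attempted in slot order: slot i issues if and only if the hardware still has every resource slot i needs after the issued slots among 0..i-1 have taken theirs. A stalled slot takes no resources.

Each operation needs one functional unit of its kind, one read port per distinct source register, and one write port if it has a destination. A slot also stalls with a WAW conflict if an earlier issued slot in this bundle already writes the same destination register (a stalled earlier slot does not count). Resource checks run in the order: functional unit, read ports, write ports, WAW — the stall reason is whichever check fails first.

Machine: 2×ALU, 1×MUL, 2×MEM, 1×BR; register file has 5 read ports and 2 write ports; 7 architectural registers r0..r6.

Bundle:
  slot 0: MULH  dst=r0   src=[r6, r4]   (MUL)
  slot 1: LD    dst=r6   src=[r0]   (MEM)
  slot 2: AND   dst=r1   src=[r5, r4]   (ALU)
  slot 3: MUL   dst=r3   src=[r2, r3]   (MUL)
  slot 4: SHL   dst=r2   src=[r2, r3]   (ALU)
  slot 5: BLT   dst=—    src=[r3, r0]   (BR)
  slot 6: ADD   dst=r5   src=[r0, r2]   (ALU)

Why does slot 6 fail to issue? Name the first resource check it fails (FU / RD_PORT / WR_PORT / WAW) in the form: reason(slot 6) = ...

(0) want 1×MUL +2rd +1wr — yes → AL2|MU0|ME2|BR1|rd3|wr1
(1) want 1×MEM +1rd +1wr — yes → AL2|MU0|ME1|BR1|rd2|wr0
(2) want 1×ALU +2rd +1wr — WR_PORT → AL2|MU0|ME1|BR1|rd2|wr0
(3) want 1×MUL +2rd +1wr — FU → AL2|MU0|ME1|BR1|rd2|wr0
(4) want 1×ALU +2rd +1wr — WR_PORT → AL2|MU0|ME1|BR1|rd2|wr0
(5) want 1×BR +2rd +0wr — yes → AL2|MU0|ME1|BR0|rd0|wr0
(6) want 1×ALU +2rd +1wr — RD_PORT → AL2|MU0|ME1|BR0|rd0|wr0

reason(slot 6) = RD_PORT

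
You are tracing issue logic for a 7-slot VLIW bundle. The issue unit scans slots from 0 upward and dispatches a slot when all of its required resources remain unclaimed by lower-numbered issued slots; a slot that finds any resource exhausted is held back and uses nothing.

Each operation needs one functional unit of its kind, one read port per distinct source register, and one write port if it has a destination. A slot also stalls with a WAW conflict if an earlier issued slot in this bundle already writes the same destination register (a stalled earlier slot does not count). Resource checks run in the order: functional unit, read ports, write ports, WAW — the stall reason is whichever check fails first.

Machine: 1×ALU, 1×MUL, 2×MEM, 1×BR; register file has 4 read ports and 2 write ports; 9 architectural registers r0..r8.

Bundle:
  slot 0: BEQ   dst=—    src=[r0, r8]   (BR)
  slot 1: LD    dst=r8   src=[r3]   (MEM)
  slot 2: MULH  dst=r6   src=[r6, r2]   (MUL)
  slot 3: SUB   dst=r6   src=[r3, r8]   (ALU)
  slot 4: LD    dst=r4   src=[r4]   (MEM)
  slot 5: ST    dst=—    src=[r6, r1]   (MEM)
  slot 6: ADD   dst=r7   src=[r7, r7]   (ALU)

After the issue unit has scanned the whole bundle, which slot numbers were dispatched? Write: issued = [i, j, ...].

issued = [0, 1, 4]

#0 BR src=r0,r8 dispatched  <A:1 Mu:1 Ld:2 B:0 rd:2 wr:2>
#1 MEM src=r3 dispatched  <A:1 Mu:1 Ld:1 B:0 rd:1 wr:1>
#2 MUL src=r6,r2 held:RD_PORT  <A:1 Mu:1 Ld:1 B:0 rd:1 wr:1>
#3 ALU src=r3,r8 held:RD_PORT  <A:1 Mu:1 Ld:1 B:0 rd:1 wr:1>
#4 MEM src=r4 dispatched  <A:1 Mu:1 Ld:0 B:0 rd:0 wr:0>
#5 MEM src=r6,r1 held:FU  <A:1 Mu:1 Ld:0 B:0 rd:0 wr:0>
#6 ALU src=r7,r7 held:RD_PORT  <A:1 Mu:1 Ld:0 B:0 rd:0 wr:0>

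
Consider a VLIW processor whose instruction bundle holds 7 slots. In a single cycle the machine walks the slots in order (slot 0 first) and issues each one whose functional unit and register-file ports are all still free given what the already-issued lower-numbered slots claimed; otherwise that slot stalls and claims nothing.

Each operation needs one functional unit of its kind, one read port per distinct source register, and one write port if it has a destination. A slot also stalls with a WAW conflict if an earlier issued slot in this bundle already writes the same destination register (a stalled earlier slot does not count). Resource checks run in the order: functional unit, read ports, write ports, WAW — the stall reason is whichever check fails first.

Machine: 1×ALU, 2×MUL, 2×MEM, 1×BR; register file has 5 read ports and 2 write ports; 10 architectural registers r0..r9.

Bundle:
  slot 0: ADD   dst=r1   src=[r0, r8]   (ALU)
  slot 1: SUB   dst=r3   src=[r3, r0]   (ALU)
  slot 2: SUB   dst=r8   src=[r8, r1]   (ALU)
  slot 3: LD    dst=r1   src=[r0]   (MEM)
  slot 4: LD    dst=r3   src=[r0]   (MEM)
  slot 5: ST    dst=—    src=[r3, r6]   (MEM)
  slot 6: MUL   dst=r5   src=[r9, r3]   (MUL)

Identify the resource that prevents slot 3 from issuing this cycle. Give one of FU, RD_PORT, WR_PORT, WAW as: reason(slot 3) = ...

reason(slot 3) = WAW

slot 0 (ALU): ISSUE — free A0,Mu2,Ld2,B1 rp3 wp1
slot 1 (ALU): stall FU — free A0,Mu2,Ld2,B1 rp3 wp1
slot 2 (ALU): stall FU — free A0,Mu2,Ld2,B1 rp3 wp1
slot 3 (MEM): stall WAW — free A0,Mu2,Ld2,B1 rp3 wp1
slot 4 (MEM): ISSUE — free A0,Mu2,Ld1,B1 rp2 wp0
slot 5 (MEM): ISSUE — free A0,Mu2,Ld0,B1 rp0 wp0
slot 6 (MUL): stall RD_PORT — free A0,Mu2,Ld0,B1 rp0 wp0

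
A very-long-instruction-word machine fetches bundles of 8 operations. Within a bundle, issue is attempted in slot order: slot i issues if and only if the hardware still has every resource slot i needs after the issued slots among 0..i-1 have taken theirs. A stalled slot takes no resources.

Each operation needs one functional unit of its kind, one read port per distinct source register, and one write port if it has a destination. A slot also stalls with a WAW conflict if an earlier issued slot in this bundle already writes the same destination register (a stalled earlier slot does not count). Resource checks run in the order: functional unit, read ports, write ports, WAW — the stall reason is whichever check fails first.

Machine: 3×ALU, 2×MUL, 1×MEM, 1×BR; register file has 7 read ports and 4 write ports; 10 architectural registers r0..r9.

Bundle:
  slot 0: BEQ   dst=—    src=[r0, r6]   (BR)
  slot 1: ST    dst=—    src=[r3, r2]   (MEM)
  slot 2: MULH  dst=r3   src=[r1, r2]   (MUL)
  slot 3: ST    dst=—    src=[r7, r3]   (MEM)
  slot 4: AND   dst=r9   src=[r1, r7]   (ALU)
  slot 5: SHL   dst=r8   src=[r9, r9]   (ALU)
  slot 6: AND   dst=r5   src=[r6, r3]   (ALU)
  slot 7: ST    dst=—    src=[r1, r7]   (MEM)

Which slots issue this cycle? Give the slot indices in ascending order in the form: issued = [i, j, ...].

issued = [0, 1, 2, 5]

slot 0 (BR): ISSUE — free A3,Mu2,Ld1,B0 rp5 wp4
slot 1 (MEM): ISSUE — free A3,Mu2,Ld0,B0 rp3 wp4
slot 2 (MUL): ISSUE — free A3,Mu1,Ld0,B0 rp1 wp3
slot 3 (MEM): stall FU — free A3,Mu1,Ld0,B0 rp1 wp3
slot 4 (ALU): stall RD_PORT — free A3,Mu1,Ld0,B0 rp1 wp3
slot 5 (ALU): ISSUE — free A2,Mu1,Ld0,B0 rp0 wp2
slot 6 (ALU): stall RD_PORT — free A2,Mu1,Ld0,B0 rp0 wp2
slot 7 (MEM): stall FU — free A2,Mu1,Ld0,B0 rp0 wp2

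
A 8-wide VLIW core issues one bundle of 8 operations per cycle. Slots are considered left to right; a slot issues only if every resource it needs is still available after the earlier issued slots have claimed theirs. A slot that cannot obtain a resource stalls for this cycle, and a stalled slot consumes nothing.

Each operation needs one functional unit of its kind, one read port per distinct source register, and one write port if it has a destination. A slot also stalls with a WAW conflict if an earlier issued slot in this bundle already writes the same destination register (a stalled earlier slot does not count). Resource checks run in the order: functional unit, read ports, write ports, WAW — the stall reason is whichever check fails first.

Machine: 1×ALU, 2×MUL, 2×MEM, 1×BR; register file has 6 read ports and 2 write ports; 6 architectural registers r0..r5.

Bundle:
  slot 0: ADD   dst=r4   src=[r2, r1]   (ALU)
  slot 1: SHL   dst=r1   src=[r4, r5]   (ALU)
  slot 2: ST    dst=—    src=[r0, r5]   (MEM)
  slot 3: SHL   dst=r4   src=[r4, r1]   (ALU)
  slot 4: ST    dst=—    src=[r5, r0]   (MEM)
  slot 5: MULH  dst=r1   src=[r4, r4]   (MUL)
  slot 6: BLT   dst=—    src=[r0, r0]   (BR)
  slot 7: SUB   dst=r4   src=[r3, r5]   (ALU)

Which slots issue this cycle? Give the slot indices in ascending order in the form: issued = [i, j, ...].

issued = [0, 2, 4]

  0. ALU→r4 ⇒ go  {0A/2Mu/2Ld/1B | 4r 1w}
  1. ALU→r1 ⇒ no(FU)  {0A/2Mu/2Ld/1B | 4r 1w}
  2. MEM ⇒ go  {0A/2Mu/1Ld/1B | 2r 1w}
  3. ALU→r4 ⇒ no(FU)  {0A/2Mu/1Ld/1B | 2r 1w}
  4. MEM ⇒ go  {0A/2Mu/0Ld/1B | 0r 1w}
  5. MUL→r1 ⇒ no(RD_PORT)  {0A/2Mu/0Ld/1B | 0r 1w}
  6. BR ⇒ no(RD_PORT)  {0A/2Mu/0Ld/1B | 0r 1w}
  7. ALU→r4 ⇒ no(FU)  {0A/2Mu/0Ld/1B | 0r 1w}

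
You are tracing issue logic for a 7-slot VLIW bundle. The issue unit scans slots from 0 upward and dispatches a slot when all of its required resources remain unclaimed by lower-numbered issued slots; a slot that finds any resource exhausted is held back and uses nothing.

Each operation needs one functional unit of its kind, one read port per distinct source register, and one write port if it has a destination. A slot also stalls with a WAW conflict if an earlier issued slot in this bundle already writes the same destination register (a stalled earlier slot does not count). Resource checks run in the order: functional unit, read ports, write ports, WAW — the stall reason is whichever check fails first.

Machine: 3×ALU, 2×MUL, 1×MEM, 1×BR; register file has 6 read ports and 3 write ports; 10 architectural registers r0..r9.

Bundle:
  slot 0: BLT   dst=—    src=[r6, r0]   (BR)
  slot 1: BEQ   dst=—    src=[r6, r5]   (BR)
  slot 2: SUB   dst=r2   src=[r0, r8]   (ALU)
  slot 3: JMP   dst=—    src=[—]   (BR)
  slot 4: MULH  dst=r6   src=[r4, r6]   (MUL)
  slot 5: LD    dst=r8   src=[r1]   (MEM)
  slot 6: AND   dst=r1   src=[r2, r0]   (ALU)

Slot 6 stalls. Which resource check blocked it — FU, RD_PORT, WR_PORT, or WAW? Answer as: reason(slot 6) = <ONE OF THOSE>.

#0 BR src=r6,r0 dispatched  <A:3 Mu:2 Ld:1 B:0 rd:4 wr:3>
#1 BR src=r6,r5 held:FU  <A:3 Mu:2 Ld:1 B:0 rd:4 wr:3>
#2 ALU src=r0,r8 dispatched  <A:2 Mu:2 Ld:1 B:0 rd:2 wr:2>
#3 BR src=- held:FU  <A:2 Mu:2 Ld:1 B:0 rd:2 wr:2>
#4 MUL src=r4,r6 dispatched  <A:2 Mu:1 Ld:1 B:0 rd:0 wr:1>
#5 MEM src=r1 held:RD_PORT  <A:2 Mu:1 Ld:1 B:0 rd:0 wr:1>
#6 ALU src=r2,r0 held:RD_PORT  <A:2 Mu:1 Ld:1 B:0 rd:0 wr:1>

reason(slot 6) = RD_PORT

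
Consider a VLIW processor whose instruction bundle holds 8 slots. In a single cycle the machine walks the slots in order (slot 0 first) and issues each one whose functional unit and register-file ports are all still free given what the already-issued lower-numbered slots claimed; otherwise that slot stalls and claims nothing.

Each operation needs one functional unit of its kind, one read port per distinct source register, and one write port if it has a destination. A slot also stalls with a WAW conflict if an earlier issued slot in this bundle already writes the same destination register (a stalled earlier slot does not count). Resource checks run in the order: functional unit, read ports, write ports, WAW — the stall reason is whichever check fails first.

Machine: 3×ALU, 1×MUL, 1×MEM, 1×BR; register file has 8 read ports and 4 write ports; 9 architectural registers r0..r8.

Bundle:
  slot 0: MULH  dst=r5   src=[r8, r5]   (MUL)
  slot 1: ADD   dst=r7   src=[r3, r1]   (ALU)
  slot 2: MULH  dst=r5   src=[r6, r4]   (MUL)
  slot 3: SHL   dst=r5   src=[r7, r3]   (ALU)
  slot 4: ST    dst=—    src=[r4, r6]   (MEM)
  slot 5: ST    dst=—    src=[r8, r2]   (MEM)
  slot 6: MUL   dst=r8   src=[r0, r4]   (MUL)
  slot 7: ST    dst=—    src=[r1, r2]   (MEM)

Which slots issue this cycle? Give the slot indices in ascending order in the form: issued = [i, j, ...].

(0) want 1×MUL +2rd +1wr — yes → AL3|MU0|ME1|BR1|rd6|wr3
(1) want 1×ALU +2rd +1wr — yes → AL2|MU0|ME1|BR1|rd4|wr2
(2) want 1×MUL +2rd +1wr — FU → AL2|MU0|ME1|BR1|rd4|wr2
(3) want 1×ALU +2rd +1wr — WAW → AL2|MU0|ME1|BR1|rd4|wr2
(4) want 1×MEM +2rd +0wr — yes → AL2|MU0|ME0|BR1|rd2|wr2
(5) want 1×MEM +2rd +0wr — FU → AL2|MU0|ME0|BR1|rd2|wr2
(6) want 1×MUL +2rd +1wr — FU → AL2|MU0|ME0|BR1|rd2|wr2
(7) want 1×MEM +2rd +0wr — FU → AL2|MU0|ME0|BR1|rd2|wr2

issued = [0, 1, 4]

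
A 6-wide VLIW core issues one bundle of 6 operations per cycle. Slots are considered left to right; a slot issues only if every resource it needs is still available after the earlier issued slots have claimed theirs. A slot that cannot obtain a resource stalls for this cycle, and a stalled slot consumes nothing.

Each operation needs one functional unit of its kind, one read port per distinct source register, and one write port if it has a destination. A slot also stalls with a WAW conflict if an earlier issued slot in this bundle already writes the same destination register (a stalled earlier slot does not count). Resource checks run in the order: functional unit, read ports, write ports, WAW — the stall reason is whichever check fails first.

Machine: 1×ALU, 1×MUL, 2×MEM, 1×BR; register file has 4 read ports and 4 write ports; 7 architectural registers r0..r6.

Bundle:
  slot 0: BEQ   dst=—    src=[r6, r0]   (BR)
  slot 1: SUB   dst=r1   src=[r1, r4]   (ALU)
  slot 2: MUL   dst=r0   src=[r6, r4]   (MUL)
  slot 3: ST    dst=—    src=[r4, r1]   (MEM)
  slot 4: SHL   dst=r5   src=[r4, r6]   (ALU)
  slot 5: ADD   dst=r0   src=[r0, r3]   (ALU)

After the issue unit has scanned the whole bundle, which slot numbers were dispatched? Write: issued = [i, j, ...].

slot 0 (BR): ISSUE — free A1,Mu1,Ld2,B0 rp2 wp4
slot 1 (ALU): ISSUE — free A0,Mu1,Ld2,B0 rp0 wp3
slot 2 (MUL): stall RD_PORT — free A0,Mu1,Ld2,B0 rp0 wp3
slot 3 (MEM): stall RD_PORT — free A0,Mu1,Ld2,B0 rp0 wp3
slot 4 (ALU): stall FU — free A0,Mu1,Ld2,B0 rp0 wp3
slot 5 (ALU): stall FU — free A0,Mu1,Ld2,B0 rp0 wp3

issued = [0, 1]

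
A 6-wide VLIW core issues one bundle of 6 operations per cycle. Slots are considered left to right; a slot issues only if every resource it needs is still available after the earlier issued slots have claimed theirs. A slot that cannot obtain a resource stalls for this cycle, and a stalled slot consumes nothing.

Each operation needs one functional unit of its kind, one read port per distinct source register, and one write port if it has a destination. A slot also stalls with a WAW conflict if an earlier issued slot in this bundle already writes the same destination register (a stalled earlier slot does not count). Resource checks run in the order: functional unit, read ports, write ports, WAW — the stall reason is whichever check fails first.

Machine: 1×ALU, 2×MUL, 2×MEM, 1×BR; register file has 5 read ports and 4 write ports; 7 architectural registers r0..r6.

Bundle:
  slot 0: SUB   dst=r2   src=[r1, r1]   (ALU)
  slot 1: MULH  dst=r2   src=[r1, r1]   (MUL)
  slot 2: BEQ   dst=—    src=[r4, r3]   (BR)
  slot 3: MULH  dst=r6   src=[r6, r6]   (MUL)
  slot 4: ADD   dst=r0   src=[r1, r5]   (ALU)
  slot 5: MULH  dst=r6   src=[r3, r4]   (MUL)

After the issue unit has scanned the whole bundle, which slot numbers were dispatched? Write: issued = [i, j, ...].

issued = [0, 2, 3]

[0] ALU needs rd=1 wr=1: ok; after: ALU=0 MUL=2 MEM=2 BR=1, R=4, W=3
[1] MUL needs rd=1 wr=1: WAW; after: ALU=0 MUL=2 MEM=2 BR=1, R=4, W=3
[2] BR needs rd=2 wr=0: ok; after: ALU=0 MUL=2 MEM=2 BR=0, R=2, W=3
[3] MUL needs rd=1 wr=1: ok; after: ALU=0 MUL=1 MEM=2 BR=0, R=1, W=2
[4] ALU needs rd=2 wr=1: FU; after: ALU=0 MUL=1 MEM=2 BR=0, R=1, W=2
[5] MUL needs rd=2 wr=1: RD_PORT; after: ALU=0 MUL=1 MEM=2 BR=0, R=1, W=2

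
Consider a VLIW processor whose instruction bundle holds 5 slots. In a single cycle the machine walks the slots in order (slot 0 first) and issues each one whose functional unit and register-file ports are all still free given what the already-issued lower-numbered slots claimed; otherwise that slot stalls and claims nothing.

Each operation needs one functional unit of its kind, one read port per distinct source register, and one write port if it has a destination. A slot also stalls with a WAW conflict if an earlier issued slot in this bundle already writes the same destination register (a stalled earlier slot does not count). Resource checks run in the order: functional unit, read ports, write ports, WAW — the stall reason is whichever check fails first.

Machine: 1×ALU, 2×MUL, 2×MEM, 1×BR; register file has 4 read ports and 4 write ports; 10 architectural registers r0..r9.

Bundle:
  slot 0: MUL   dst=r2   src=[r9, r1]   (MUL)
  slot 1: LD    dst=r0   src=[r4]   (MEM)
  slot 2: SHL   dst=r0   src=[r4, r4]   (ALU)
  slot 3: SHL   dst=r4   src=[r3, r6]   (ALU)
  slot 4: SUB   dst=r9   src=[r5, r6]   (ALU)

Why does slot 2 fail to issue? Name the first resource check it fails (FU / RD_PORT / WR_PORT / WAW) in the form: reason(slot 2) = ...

reason(slot 2) = WAW

slot 0 (MUL): ISSUE — free A1,Mu1,Ld2,B1 rp2 wp3
slot 1 (MEM): ISSUE — free A1,Mu1,Ld1,B1 rp1 wp2
slot 2 (ALU): stall WAW — free A1,Mu1,Ld1,B1 rp1 wp2
slot 3 (ALU): stall RD_PORT — free A1,Mu1,Ld1,B1 rp1 wp2
slot 4 (ALU): stall RD_PORT — free A1,Mu1,Ld1,B1 rp1 wp2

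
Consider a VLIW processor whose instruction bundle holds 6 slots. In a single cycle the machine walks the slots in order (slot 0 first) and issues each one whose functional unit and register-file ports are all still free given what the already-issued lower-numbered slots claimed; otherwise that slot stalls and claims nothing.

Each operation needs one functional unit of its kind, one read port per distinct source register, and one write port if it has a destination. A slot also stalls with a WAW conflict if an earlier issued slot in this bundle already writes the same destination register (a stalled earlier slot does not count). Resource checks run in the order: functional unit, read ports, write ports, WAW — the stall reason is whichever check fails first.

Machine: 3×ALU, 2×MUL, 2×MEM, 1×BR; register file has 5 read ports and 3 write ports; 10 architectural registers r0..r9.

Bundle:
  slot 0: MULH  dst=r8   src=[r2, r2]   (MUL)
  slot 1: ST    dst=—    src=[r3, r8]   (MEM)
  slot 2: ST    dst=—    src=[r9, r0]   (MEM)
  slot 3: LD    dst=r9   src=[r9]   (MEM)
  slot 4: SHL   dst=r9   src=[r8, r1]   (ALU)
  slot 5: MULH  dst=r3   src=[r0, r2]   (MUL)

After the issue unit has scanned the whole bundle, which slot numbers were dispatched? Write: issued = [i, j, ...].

issued = [0, 1, 2]

slot 0 (MUL): ISSUE — free A3,Mu1,Ld2,B1 rp4 wp2
slot 1 (MEM): ISSUE — free A3,Mu1,Ld1,B1 rp2 wp2
slot 2 (MEM): ISSUE — free A3,Mu1,Ld0,B1 rp0 wp2
slot 3 (MEM): stall FU — free A3,Mu1,Ld0,B1 rp0 wp2
slot 4 (ALU): stall RD_PORT — free A3,Mu1,Ld0,B1 rp0 wp2
slot 5 (MUL): stall RD_PORT — free A3,Mu1,Ld0,B1 rp0 wp2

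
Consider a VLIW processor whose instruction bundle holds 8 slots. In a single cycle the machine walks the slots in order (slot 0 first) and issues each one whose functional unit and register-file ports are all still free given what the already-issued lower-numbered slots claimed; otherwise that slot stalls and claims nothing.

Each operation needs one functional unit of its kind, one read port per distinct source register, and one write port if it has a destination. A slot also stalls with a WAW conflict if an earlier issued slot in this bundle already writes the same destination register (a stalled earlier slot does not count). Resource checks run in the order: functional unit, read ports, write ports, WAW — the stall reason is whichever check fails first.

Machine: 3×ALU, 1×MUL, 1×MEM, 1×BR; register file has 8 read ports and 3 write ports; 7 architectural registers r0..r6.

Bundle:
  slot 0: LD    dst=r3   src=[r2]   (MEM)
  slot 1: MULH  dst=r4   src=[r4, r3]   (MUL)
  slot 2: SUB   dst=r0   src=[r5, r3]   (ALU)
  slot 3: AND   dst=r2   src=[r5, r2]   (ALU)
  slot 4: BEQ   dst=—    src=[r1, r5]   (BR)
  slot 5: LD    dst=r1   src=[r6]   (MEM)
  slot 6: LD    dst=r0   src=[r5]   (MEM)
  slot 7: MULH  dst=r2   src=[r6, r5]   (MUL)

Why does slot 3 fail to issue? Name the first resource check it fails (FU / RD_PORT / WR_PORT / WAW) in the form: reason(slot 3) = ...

reason(slot 3) = WR_PORT

[0] MEM needs rd=1 wr=1: ok; after: ALU=3 MUL=1 MEM=0 BR=1, R=7, W=2
[1] MUL needs rd=2 wr=1: ok; after: ALU=3 MUL=0 MEM=0 BR=1, R=5, W=1
[2] ALU needs rd=2 wr=1: ok; after: ALU=2 MUL=0 MEM=0 BR=1, R=3, W=0
[3] ALU needs rd=2 wr=1: WR_PORT; after: ALU=2 MUL=0 MEM=0 BR=1, R=3, W=0
[4] BR needs rd=2 wr=0: ok; after: ALU=2 MUL=0 MEM=0 BR=0, R=1, W=0
[5] MEM needs rd=1 wr=1: FU; after: ALU=2 MUL=0 MEM=0 BR=0, R=1, W=0
[6] MEM needs rd=1 wr=1: FU; after: ALU=2 MUL=0 MEM=0 BR=0, R=1, W=0
[7] MUL needs rd=2 wr=1: FU; after: ALU=2 MUL=0 MEM=0 BR=0, R=1, W=0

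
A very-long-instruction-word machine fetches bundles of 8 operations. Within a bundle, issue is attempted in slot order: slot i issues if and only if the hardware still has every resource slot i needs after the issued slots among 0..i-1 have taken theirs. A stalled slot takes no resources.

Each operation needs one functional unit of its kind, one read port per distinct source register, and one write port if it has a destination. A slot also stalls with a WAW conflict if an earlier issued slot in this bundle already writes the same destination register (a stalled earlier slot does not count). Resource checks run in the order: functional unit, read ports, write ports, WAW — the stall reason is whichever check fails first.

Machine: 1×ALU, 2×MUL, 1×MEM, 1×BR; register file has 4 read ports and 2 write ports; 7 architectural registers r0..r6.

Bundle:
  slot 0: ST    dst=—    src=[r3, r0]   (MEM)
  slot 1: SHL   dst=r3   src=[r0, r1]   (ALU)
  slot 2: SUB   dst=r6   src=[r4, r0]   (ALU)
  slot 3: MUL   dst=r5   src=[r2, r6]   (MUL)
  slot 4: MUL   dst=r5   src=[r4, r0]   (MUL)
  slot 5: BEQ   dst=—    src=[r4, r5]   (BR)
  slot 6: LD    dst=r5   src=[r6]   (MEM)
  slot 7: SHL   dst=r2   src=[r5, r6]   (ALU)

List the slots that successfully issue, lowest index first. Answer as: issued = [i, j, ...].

issued = [0, 1]

(0) want 1×MEM +2rd +0wr — yes → AL1|MU2|ME0|BR1|rd2|wr2
(1) want 1×ALU +2rd +1wr — yes → AL0|MU2|ME0|BR1|rd0|wr1
(2) want 1×ALU +2rd +1wr — FU → AL0|MU2|ME0|BR1|rd0|wr1
(3) want 1×MUL +2rd +1wr — RD_PORT → AL0|MU2|ME0|BR1|rd0|wr1
(4) want 1×MUL +2rd +1wr — RD_PORT → AL0|MU2|ME0|BR1|rd0|wr1
(5) want 1×BR +2rd +0wr — RD_PORT → AL0|MU2|ME0|BR1|rd0|wr1
(6) want 1×MEM +1rd +1wr — FU → AL0|MU2|ME0|BR1|rd0|wr1
(7) want 1×ALU +2rd +1wr — FU → AL0|MU2|ME0|BR1|rd0|wr1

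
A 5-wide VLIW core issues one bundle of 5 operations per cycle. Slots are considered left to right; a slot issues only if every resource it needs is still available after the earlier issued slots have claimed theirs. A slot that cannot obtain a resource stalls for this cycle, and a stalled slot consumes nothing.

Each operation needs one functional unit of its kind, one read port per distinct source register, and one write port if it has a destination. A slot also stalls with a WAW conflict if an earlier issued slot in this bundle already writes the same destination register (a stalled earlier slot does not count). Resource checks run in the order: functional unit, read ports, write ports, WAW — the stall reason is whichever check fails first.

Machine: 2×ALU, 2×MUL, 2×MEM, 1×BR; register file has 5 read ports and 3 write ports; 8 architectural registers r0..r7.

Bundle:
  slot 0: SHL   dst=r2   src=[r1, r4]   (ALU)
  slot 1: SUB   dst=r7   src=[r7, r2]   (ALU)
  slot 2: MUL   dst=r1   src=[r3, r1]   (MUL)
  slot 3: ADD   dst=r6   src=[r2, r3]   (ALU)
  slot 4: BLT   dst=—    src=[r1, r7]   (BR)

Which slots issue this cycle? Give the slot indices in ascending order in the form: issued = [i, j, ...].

issued = [0, 1]

slot 0 (ALU): ISSUE — free A1,Mu2,Ld2,B1 rp3 wp2
slot 1 (ALU): ISSUE — free A0,Mu2,Ld2,B1 rp1 wp1
slot 2 (MUL): stall RD_PORT — free A0,Mu2,Ld2,B1 rp1 wp1
slot 3 (ALU): stall FU — free A0,Mu2,Ld2,B1 rp1 wp1
slot 4 (BR): stall RD_PORT — free A0,Mu2,Ld2,B1 rp1 wp1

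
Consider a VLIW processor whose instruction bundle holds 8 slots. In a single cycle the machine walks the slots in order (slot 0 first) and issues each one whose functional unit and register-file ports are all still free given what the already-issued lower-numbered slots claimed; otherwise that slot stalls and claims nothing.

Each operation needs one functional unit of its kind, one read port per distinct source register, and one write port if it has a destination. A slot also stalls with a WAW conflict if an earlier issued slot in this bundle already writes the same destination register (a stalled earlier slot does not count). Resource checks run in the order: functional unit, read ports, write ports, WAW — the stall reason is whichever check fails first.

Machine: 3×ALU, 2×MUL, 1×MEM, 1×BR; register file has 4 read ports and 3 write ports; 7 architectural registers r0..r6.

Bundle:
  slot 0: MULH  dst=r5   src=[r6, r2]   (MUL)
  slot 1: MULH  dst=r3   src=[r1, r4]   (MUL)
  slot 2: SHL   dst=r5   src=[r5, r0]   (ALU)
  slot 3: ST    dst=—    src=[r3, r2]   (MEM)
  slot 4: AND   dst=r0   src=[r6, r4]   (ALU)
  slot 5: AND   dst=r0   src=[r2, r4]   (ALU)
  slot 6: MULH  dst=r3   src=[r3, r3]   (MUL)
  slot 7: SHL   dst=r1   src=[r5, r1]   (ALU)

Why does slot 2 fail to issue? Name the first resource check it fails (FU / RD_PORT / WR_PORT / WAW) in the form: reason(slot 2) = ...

[0] MUL needs rd=2 wr=1: ok; after: ALU=3 MUL=1 MEM=1 BR=1, R=2, W=2
[1] MUL needs rd=2 wr=1: ok; after: ALU=3 MUL=0 MEM=1 BR=1, R=0, W=1
[2] ALU needs rd=2 wr=1: RD_PORT; after: ALU=3 MUL=0 MEM=1 BR=1, R=0, W=1
[3] MEM needs rd=2 wr=0: RD_PORT; after: ALU=3 MUL=0 MEM=1 BR=1, R=0, W=1
[4] ALU needs rd=2 wr=1: RD_PORT; after: ALU=3 MUL=0 MEM=1 BR=1, R=0, W=1
[5] ALU needs rd=2 wr=1: RD_PORT; after: ALU=3 MUL=0 MEM=1 BR=1, R=0, W=1
[6] MUL needs rd=1 wr=1: FU; after: ALU=3 MUL=0 MEM=1 BR=1, R=0, W=1
[7] ALU needs rd=2 wr=1: RD_PORT; after: ALU=3 MUL=0 MEM=1 BR=1, R=0, W=1

reason(slot 2) = RD_PORT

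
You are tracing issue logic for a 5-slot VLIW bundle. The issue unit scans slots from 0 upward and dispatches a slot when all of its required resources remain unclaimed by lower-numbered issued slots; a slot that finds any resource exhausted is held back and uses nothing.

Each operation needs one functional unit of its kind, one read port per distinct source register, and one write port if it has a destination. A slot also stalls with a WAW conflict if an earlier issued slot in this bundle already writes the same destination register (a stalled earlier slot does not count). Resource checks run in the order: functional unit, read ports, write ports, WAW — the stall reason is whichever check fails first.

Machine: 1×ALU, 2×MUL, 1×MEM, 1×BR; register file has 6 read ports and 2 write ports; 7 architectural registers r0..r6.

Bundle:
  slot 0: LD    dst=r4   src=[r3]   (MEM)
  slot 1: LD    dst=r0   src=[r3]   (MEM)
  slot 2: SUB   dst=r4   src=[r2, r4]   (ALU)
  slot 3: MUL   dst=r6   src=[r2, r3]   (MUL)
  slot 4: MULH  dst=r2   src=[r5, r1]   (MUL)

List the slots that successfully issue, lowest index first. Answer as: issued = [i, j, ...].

issued = [0, 3]

#0 MEM src=r3 dispatched  <A:1 Mu:2 Ld:0 B:1 rd:5 wr:1>
#1 MEM src=r3 held:FU  <A:1 Mu:2 Ld:0 B:1 rd:5 wr:1>
#2 ALU src=r2,r4 held:WAW  <A:1 Mu:2 Ld:0 B:1 rd:5 wr:1>
#3 MUL src=r2,r3 dispatched  <A:1 Mu:1 Ld:0 B:1 rd:3 wr:0>
#4 MUL src=r5,r1 held:WR_PORT  <A:1 Mu:1 Ld:0 B:1 rd:3 wr:0>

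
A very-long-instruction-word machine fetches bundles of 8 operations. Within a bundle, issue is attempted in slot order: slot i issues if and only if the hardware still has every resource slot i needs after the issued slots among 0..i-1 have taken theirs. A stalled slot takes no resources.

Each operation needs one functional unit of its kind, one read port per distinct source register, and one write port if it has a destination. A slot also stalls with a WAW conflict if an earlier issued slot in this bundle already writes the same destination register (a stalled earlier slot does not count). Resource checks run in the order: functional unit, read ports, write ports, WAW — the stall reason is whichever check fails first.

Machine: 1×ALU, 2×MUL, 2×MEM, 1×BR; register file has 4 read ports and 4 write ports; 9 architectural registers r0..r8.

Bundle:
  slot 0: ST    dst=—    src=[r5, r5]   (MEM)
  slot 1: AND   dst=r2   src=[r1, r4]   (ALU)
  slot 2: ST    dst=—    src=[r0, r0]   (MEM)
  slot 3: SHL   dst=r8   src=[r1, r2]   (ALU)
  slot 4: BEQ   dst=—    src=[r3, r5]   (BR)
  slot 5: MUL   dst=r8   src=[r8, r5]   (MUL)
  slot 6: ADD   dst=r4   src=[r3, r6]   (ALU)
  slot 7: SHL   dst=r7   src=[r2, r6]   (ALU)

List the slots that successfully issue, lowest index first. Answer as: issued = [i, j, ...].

issued = [0, 1, 2]

(0) want 1×MEM +1rd +0wr — yes → AL1|MU2|ME1|BR1|rd3|wr4
(1) want 1×ALU +2rd +1wr — yes → AL0|MU2|ME1|BR1|rd1|wr3
(2) want 1×MEM +1rd +0wr — yes → AL0|MU2|ME0|BR1|rd0|wr3
(3) want 1×ALU +2rd +1wr — FU → AL0|MU2|ME0|BR1|rd0|wr3
(4) want 1×BR +2rd +0wr — RD_PORT → AL0|MU2|ME0|BR1|rd0|wr3
(5) want 1×MUL +2rd +1wr — RD_PORT → AL0|MU2|ME0|BR1|rd0|wr3
(6) want 1×ALU +2rd +1wr — FU → AL0|MU2|ME0|BR1|rd0|wr3
(7) want 1×ALU +2rd +1wr — FU → AL0|MU2|ME0|BR1|rd0|wr3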